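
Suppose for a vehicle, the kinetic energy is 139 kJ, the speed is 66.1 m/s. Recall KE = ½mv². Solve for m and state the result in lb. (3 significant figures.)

Rearranging KE = ½mv² for m: m = 2·KE/v².
KE = 139 kJ = 1.390×10^5 J; v = 66.1 m/s.
m = 63.63 kg
63.63 kg × (1 lb / 0.4536 kg) = 140.3 lb

140 lb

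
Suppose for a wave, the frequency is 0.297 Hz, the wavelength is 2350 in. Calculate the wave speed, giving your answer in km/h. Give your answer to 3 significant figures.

63.8 km/h

Directly: v = fλ.
f = 0.297 Hz; λ = 2350 in = 59.69 m.
v = 17.73 m/s
17.73 m/s × (1 km/h / 0.2778 m/s) = 63.82 km/h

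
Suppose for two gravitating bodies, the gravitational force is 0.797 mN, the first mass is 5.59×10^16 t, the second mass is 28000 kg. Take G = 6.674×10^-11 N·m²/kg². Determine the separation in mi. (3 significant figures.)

From Newton's law of gravitation: r = √(G·m₁m₂/F).
F = 0.797 mN = 7.970×10^-4 N; m₁ = 5.59×10^16 t = 5.590×10^19 kg; m₂ = 28000 kg; G = 6.674×10^-11 N·m²/kg².
r = 3.620×10^8 m
3.620×10^8 m × (1 mi / 1609 m) = 2.250×10^5 mi

2.25×10^5 mi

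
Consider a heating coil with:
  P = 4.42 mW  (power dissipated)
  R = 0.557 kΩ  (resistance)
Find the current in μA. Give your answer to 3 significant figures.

2820 μA

Rearranging P = I²R for I: I = √(P/R).
P = 4.42 mW = 0.004420 W; R = 0.557 kΩ = 557.0 Ω.
I = 0.002817 A
0.002817 A × (1 μA / 1.000×10^-6 A) = 2817 μA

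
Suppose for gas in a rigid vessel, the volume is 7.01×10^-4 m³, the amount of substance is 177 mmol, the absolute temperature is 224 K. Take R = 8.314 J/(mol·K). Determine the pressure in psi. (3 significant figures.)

68.2 psi

From the ideal-gas law: P = nRT/V.
V = 7.01×10^-4 m³; n = 177 mmol = 0.1770 mol; T = 224 K; R = 8.314 J/(mol·K).
P = 4.702×10^5 Pa
4.702×10^5 Pa × (1 psi / 6895 Pa) = 68.20 psi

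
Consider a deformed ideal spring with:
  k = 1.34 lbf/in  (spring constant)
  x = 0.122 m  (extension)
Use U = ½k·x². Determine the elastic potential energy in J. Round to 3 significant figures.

1.75 J

Directly: U = ½kx².
k = 1.34 lbf/in = 234.7 N/m; x = 0.122 m.
U = 1.746 J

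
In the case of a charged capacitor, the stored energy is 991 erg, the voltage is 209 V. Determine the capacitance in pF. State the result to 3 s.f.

4540 pF

Solving E = ½C·V² for C: C = 2E/V².
E = 991 erg = 9.910×10^-5 J; V = 209 V.
C = 4.537×10^-9 F
4.537×10^-9 F × (1 pF / 1.000×10^-12 F) = 4537 pF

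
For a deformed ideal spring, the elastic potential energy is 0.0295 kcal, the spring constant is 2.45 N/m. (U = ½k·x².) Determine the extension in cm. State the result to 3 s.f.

1000 cm

Rearranging: x = √(2U/k).
U = 0.0295 kcal = 123.4 J; k = 2.45 N/m.
x = 10.04 m
10.04 m × (1 cm / 0.01000 m) = 1004 cm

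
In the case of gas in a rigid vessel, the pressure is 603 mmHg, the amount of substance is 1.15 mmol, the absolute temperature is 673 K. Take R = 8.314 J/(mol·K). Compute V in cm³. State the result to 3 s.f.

From the ideal-gas law: V = nRT/P.
P = 603 mmHg = 80393 Pa; n = 1.15 mmol = 0.001150 mol; T = 673 K; R = 8.314 J/(mol·K).
V = 8.004×10^-5 m³
8.004×10^-5 m³ × (1 cm³ / 1.000×10^-6 m³) = 80.04 cm³

80.0 cm³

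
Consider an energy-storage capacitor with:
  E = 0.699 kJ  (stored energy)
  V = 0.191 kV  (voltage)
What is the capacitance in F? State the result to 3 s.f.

0.0383 F

Solving E = ½C·V² for C: C = 2E/V².
E = 0.699 kJ = 699.0 J; V = 0.191 kV = 191.0 V.
C = 0.03832 F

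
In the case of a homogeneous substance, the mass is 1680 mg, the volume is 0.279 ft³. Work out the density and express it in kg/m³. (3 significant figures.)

ρ is given directly by: ρ = m/V.
m = 1680 mg = 0.001680 kg; V = 0.279 ft³ = 0.007900 m³.
ρ = 0.2126 kg/m³

0.213 kg/m³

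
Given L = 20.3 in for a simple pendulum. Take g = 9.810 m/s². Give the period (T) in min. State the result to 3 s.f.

0.0240 min

T is given directly by: T = 2π√(L/g).
L = 20.3 in = 0.5156 m; g = 9.810 m/s².
T = 1.440 s
1.440 s × (1 min / 60.00 s) = 0.02401 min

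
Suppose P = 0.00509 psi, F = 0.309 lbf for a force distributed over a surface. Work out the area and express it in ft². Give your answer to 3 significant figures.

0.422 ft²

Rearranging: A = F/P.
P = 0.00509 psi = 35.09 Pa; F = 0.309 lbf = 1.375 N.
A = 0.03917 m²
0.03917 m² × (1 ft² / 0.09290 m²) = 0.4216 ft²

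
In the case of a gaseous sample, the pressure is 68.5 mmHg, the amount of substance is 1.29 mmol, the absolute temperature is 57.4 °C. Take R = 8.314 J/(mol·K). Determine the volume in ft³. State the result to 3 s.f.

0.0137 ft³

From the ideal-gas law: V = nRT/P.
P = 68.5 mmHg = 9133 Pa; n = 1.29 mmol = 0.001290 mol; T = 57.4 °C = 330.5 K; R = 8.314 J/(mol·K).
V = 3.882×10^-4 m³
3.882×10^-4 m³ × (1 ft³ / 0.02832 m³) = 0.01371 ft³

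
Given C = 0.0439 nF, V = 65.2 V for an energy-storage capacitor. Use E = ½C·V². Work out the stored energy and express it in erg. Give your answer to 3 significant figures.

0.933 erg

E is given directly by: E = ½CV².
C = 0.0439 nF = 4.390×10^-11 F; V = 65.2 V.
E = 9.331×10^-8 J
9.331×10^-8 J × (1 erg / 1.000×10^-7 J) = 0.9331 erg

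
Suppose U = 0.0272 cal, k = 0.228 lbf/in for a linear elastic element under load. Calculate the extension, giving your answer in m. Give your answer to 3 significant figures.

0.0755 m

Rearranging U = ½k·x² for x: x = √(2U/k).
U = 0.0272 cal = 0.1138 J; k = 0.228 lbf/in = 39.93 N/m.
x = 0.07550 m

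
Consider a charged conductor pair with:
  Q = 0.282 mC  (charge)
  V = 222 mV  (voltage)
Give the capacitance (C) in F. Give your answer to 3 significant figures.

0.00127 F

C is given directly by: C = Q/V.
Q = 0.282 mC = 2.820×10^-4 C; V = 222 mV = 0.2220 V.
C = 0.001270 F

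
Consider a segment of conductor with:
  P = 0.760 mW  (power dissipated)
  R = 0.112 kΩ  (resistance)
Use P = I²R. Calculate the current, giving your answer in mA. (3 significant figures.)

Solving P = I²R for I: I = √(P/R).
P = 0.760 mW = 7.600×10^-4 W; R = 0.112 kΩ = 112.0 Ω.
I = 0.002605 A
0.002605 A × (1 mA / 0.001000 A) = 2.605 mA

2.60 mA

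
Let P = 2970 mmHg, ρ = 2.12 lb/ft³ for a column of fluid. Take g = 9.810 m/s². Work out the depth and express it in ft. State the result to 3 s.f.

3900 ft

Rearranging P = ρ·g·h for h: h = P/(ρ·g).
P = 2970 mmHg = 3.960×10^5 Pa; ρ = 2.12 lb/ft³ = 33.96 kg/m³; g = 9.810 m/s².
h = 1189 m
1189 m × (1 ft / 0.3048 m) = 3900 ft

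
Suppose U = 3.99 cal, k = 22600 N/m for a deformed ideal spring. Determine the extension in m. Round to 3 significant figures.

0.0384 m

Solving U = ½k·x² for x: x = √(2U/k).
U = 3.99 cal = 16.69 J; k = 22600 N/m.
x = 0.03844 m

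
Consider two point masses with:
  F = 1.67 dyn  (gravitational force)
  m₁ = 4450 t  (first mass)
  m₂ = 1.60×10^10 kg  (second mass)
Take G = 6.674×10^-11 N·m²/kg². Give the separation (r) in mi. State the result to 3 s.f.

331 mi

Rearranging F = G·m₁·m₂/r² for r: r = √(G·m₁m₂/F).
F = 1.67 dyn = 1.670×10^-5 N; m₁ = 4450 t = 4.450×10^6 kg; m₂ = 1.60×10^10 kg; G = 6.674×10^-11 N·m²/kg².
r = 5.334×10^5 m
5.334×10^5 m × (1 mi / 1609 m) = 331.5 mi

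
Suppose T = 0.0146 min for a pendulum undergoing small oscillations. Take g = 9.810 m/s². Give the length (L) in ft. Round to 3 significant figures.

0.626 ft

Rearranging: L = g·(T/2π)².
T = 0.0146 min = 0.8760 s; g = 9.810 m/s².
L = 0.1907 m
0.1907 m × (1 ft / 0.3048 m) = 0.6256 ft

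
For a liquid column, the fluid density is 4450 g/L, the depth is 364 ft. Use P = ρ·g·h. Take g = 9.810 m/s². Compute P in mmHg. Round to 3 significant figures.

36300 mmHg

P is given directly by: P = ρgh.
ρ = 4450 g/L = 4450 kg/m³; h = 364 ft = 110.9 m; g = 9.810 m/s².
P = 4.843×10^6 Pa
4.843×10^6 Pa × (1 mmHg / 133.3 Pa) = 36328 mmHg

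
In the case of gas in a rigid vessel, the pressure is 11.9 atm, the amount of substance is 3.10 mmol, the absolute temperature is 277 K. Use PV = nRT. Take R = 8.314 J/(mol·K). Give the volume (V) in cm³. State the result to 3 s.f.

5.92 cm³

Solving PV = nRT for V: V = nRT/P.
P = 11.9 atm = 1.206×10^6 Pa; n = 3.10 mmol = 0.003100 mol; T = 277 K; R = 8.314 J/(mol·K).
V = 5.921×10^-6 m³
5.921×10^-6 m³ × (1 cm³ / 1.000×10^-6 m³) = 5.921 cm³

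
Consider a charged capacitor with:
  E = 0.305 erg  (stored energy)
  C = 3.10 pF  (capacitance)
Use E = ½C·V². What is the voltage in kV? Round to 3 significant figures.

0.140 kV

Rearranging: V = √(2E/C).
E = 0.305 erg = 3.050×10^-8 J; C = 3.10 pF = 3.100×10^-12 F.
V = 140.3 V  (the unit combination reduces to kg·m²/(A·s³) = V)
140.3 V × (1 kV / 1000 V) = 0.1403 kV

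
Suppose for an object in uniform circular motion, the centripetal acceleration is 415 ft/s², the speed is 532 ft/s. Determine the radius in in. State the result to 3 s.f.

8180 in

Rearranging: r = v²/a.
a = 415 ft/s² = 126.5 m/s²; v = 532 ft/s = 162.2 m/s.
r = 207.9 m
207.9 m × (1 in / 0.02540 m) = 8184 in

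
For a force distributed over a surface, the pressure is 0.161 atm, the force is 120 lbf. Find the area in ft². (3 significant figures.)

0.352 ft²

Rearranging P = F/A for A: A = F/P.
P = 0.161 atm = 16313 Pa; F = 120 lbf = 533.8 N.
A = 0.03272 m²
0.03272 m² × (1 ft² / 0.09290 m²) = 0.3522 ft²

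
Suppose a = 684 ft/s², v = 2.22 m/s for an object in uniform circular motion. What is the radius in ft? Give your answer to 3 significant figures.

0.0776 ft

Solving a = v²/r for r: r = v²/a.
a = 684 ft/s² = 208.5 m/s²; v = 2.22 m/s.
r = 0.02364 m
0.02364 m × (1 ft / 0.3048 m) = 0.07756 ft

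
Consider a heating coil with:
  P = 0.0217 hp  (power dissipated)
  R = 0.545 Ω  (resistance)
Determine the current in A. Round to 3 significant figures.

Solving P = I²R for I: I = √(P/R).
P = 0.0217 hp = 16.18 W; R = 0.545 Ω.
I = 5.449 A

5.45 A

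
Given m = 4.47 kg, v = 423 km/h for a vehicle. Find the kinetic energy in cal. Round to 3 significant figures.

7370 cal

KE is given directly by: KE = ½mv².
m = 4.47 kg; v = 423 km/h = 117.5 m/s.
KE = 30857 J
30857 J × (1 cal / 4.184 J) = 7375 cal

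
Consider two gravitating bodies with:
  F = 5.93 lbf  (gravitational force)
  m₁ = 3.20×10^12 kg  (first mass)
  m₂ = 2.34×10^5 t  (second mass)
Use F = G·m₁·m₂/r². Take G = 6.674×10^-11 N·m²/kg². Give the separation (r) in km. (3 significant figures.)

From Newton's law of gravitation: r = √(G·m₁m₂/F).
F = 5.93 lbf = 26.38 N; m₁ = 3.20×10^12 kg; m₂ = 2.34×10^5 t = 2.340×10^8 kg; G = 6.674×10^-11 N·m²/kg².
r = 43527 m
43527 m × (1 km / 1000 m) = 43.53 km

43.5 km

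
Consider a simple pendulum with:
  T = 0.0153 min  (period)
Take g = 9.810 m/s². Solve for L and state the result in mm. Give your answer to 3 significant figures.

Solving T = 2π√(L/g) for L: L = g·(T/2π)².
T = 0.0153 min = 0.9180 s; g = 9.810 m/s².
L = 0.2094 m
0.2094 m × (1 mm / 0.001000 m) = 209.4 mm

209 mm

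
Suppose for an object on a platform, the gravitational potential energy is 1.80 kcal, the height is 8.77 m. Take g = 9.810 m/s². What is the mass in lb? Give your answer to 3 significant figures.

Rearranging PE = m·g·h for m: m = PE/(g·h).
PE = 1.80 kcal = 7531 J; h = 8.77 m; g = 9.810 m/s².
m = 87.54 kg
87.54 kg × (1 lb / 0.4536 kg) = 193.0 lb

193 lb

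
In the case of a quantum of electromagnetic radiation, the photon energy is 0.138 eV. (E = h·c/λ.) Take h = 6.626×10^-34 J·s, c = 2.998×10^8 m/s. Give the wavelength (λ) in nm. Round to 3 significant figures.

8980 nm

Rearranging E = h·c/λ for λ: λ = hc/E.
E = 0.138 eV = 2.211×10^-20 J; h = 6.626×10^-34 J·s; c = 2.998×10^8 m/s.
λ = 8.984×10^-6 m
8.984×10^-6 m × (1 nm / 1.000×10^-9 m) = 8984 nm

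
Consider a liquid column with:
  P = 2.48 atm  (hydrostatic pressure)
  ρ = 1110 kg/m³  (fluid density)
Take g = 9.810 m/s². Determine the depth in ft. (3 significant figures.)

75.7 ft

Rearranging: h = P/(ρ·g).
P = 2.48 atm = 2.513×10^5 Pa; ρ = 1110 kg/m³; g = 9.810 m/s².
h = 23.08 m
23.08 m × (1 ft / 0.3048 m) = 75.71 ft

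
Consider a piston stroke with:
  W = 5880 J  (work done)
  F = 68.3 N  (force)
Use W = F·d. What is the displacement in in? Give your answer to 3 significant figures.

Rearranging W = F·d for d: d = W/F.
W = 5880 J; F = 68.3 N.
d = 86.09 m
86.09 m × (1 in / 0.02540 m) = 3389 in

3390 in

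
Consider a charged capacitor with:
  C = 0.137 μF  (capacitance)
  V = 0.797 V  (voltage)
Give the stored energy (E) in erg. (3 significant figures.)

Directly: E = ½CV².
C = 0.137 μF = 1.370×10^-7 F; V = 0.797 V.
E = 4.351×10^-8 J
4.351×10^-8 J × (1 erg / 1.000×10^-7 J) = 0.4351 erg

0.435 erg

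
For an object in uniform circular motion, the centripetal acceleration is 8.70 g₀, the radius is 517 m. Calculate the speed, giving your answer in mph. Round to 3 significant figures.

470 mph

Rearranging a = v²/r for v: v = √(a·r).
a = 8.70 g₀ = 85.32 m/s²; r = 517 m.
v = 210.0 m/s
210.0 m/s × (1 mph / 0.4470 m/s) = 469.8 mph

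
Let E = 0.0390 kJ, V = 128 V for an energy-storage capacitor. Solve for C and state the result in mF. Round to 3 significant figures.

Rearranging E = ½C·V² for C: C = 2E/V².
E = 0.0390 kJ = 39.00 J; V = 128 V.
C = 0.004761 F
0.004761 F × (1 mF / 0.001000 F) = 4.761 mF

4.76 mF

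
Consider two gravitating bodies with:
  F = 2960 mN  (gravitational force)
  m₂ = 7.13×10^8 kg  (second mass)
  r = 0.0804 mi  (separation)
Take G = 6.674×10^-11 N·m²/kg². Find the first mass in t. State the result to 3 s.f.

Solving F = G·m₁·m₂/r² for m₁: m₁ = F·r²/(G·m₂).
F = 2960 mN = 2.960 N; m₂ = 7.13×10^8 kg; r = 0.0804 mi = 129.4 m; G = 6.674×10^-11 N·m²/kg².
m₁ = 1.041×10^6 kg
1.041×10^6 kg × (1 t / 1000 kg) = 1041 t

1040 t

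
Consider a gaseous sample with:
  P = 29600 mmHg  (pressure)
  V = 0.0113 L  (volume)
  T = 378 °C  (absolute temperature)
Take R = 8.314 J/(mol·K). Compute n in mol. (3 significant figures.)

0.00824 mol

From the ideal-gas law: n = PV/(RT).
P = 29600 mmHg = 3.946×10^6 Pa; V = 0.0113 L = 1.130×10^-5 m³; T = 378 °C = 651.1 K; R = 8.314 J/(mol·K).
n = 0.008237 mol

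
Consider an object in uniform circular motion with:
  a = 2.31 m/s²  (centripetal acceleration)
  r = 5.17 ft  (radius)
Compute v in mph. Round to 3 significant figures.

Solving a = v²/r for v: v = √(a·r).
a = 2.31 m/s²; r = 5.17 ft = 1.576 m.
v = 1.908 m/s
1.908 m/s × (1 mph / 0.4470 m/s) = 4.268 mph

4.27 mph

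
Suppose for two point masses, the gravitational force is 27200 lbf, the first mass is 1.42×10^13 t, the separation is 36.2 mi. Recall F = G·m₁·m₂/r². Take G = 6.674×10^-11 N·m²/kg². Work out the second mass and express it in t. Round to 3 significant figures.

From Newton's law of gravitation: m₂ = F·r²/(G·m₁).
F = 27200 lbf = 1.210×10^5 N; m₁ = 1.42×10^13 t = 1.420×10^16 kg; r = 36.2 mi = 58258 m; G = 6.674×10^-11 N·m²/kg².
m₂ = 4.333×10^8 kg
4.333×10^8 kg × (1 t / 1000 kg) = 4.333×10^5 t

4.33×10^5 t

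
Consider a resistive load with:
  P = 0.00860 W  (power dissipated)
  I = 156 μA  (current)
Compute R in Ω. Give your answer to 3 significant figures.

3.53×10^5 Ω

Rearranging: R = P/I².
P = 0.00860 W; I = 156 μA = 1.560×10^-4 A.
R = 3.534×10^5 Ω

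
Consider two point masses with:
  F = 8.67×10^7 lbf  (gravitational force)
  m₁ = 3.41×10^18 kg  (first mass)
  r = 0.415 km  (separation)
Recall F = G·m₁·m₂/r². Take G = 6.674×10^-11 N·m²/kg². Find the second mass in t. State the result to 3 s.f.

Rearranging: m₂ = F·r²/(G·m₁).
F = 8.67×10^7 lbf = 3.857×10^8 N; m₁ = 3.41×10^18 kg; r = 0.415 km = 415.0 m; G = 6.674×10^-11 N·m²/kg².
m₂ = 2.919×10^5 kg
2.919×10^5 kg × (1 t / 1000 kg) = 291.9 t

292 t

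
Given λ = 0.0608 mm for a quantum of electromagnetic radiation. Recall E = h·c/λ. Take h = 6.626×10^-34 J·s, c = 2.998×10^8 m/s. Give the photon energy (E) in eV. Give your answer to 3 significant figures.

Directly: E = hc/λ.
λ = 0.0608 mm = 6.080×10^-5 m; h = 6.626×10^-34 J·s; c = 2.998×10^8 m/s.
E = 3.267×10^-21 J  (the unit combination reduces to kg·m²/s² = J)
3.267×10^-21 J × (1 eV / 1.602×10^-19 J) = 0.02039 eV

0.0204 eV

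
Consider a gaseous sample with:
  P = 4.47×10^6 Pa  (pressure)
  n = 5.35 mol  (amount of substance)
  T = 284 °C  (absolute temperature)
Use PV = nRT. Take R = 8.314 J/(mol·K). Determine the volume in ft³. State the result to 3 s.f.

0.196 ft³

From the ideal-gas law: V = nRT/P.
P = 4.47×10^6 Pa; n = 5.35 mol; T = 284 °C = 557.1 K; R = 8.314 J/(mol·K).
V = 0.005544 m³
0.005544 m³ × (1 ft³ / 0.02832 m³) = 0.1958 ft³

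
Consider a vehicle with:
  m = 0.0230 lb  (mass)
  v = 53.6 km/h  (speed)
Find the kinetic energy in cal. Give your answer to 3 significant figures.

0.276 cal

KE is given directly by: KE = ½mv².
m = 0.0230 lb = 0.01043 kg; v = 53.6 km/h = 14.89 m/s.
KE = 1.156 J
1.156 J × (1 cal / 4.184 J) = 0.2764 cal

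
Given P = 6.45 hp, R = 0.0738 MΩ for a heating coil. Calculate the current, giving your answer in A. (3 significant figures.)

Rearranging: I = √(P/R).
P = 6.45 hp = 4810 W; R = 0.0738 MΩ = 73800 Ω.
I = 0.2553 A

0.255 A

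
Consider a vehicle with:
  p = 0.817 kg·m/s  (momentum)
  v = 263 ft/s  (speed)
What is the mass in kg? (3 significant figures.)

Solving p = m·v for m: m = p/v.
p = 0.817 kg·m/s; v = 263 ft/s = 80.16 m/s.
m = 0.01019 kg

0.0102 kg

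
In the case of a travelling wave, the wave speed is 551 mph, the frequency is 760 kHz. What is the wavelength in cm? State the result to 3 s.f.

Solving v = f·λ for λ: λ = v/f.
v = 551 mph = 246.3 m/s; f = 760 kHz = 7.600×10^5 Hz.
λ = 3.241×10^-4 m
3.241×10^-4 m × (1 cm / 0.01000 m) = 0.03241 cm

0.0324 cm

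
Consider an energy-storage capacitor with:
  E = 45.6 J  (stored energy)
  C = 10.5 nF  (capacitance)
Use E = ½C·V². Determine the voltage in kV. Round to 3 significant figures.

93.2 kV

Rearranging: V = √(2E/C).
E = 45.6 J; C = 10.5 nF = 1.050×10^-8 F.
V = 93197 V
93197 V × (1 kV / 1000 V) = 93.20 kV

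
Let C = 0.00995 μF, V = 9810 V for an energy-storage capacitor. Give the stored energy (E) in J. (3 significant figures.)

Directly: E = ½CV².
C = 0.00995 μF = 9.950×10^-9 F; V = 9810 V.
E = 0.4788 J  (the unit combination reduces to kg·m²/s² = J)

0.479 J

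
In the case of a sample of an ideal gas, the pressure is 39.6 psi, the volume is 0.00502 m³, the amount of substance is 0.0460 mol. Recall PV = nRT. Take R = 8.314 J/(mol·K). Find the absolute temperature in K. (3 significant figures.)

Solving PV = nRT for T: T = PV/(nR).
P = 39.6 psi = 2.730×10^5 Pa; V = 0.00502 m³; n = 0.0460 mol; R = 8.314 J/(mol·K).
T = 3584 K

3580 K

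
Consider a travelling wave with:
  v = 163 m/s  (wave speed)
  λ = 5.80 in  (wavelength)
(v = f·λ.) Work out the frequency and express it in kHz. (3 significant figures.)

1.11 kHz

Solving v = f·λ for f: f = v/λ.
v = 163 m/s; λ = 5.80 in = 0.1473 m.
f = 1106 Hz
1106 Hz × (1 kHz / 1000 Hz) = 1.106 kHz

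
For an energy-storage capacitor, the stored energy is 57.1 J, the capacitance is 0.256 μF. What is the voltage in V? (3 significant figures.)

21100 V

Rearranging: V = √(2E/C).
E = 57.1 J; C = 0.256 μF = 2.560×10^-7 F.
V = 21121 V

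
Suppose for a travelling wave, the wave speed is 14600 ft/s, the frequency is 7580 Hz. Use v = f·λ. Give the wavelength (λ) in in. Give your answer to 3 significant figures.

23.1 in

Rearranging: λ = v/f.
v = 14600 ft/s = 4450 m/s; f = 7580 Hz.
λ = 0.5871 m
0.5871 m × (1 in / 0.02540 m) = 23.11 in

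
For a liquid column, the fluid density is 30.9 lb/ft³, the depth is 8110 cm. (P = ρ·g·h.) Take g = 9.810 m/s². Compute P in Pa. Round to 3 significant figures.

P is given directly by: P = ρgh.
ρ = 30.9 lb/ft³ = 495.0 kg/m³; h = 8110 cm = 81.10 m; g = 9.810 m/s².
P = 3.938×10^5 Pa

3.94×10^5 Pa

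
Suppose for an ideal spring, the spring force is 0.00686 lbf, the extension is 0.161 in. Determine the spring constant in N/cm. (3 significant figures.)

From Hooke's law: k = F/x.
F = 0.00686 lbf = 0.03051 N; x = 0.161 in = 0.004089 m.
k = 7.462 N/m
7.462 N/m × (1 N/cm / 100.0 N/m) = 0.07462 N/cm

0.0746 N/cm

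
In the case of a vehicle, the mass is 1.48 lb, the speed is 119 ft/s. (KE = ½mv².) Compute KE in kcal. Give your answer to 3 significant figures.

0.106 kcal

KE is given directly by: KE = ½mv².
m = 1.48 lb = 0.6713 kg; v = 119 ft/s = 36.27 m/s.
KE = 441.6 J
441.6 J × (1 kcal / 4184 J) = 0.1055 kcal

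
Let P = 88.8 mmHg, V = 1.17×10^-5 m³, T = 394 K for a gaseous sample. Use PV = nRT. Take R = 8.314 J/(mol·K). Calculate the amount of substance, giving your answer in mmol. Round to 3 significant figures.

From the ideal-gas law: n = PV/(RT).
P = 88.8 mmHg = 11839 Pa; V = 1.17×10^-5 m³; T = 394 K; R = 8.314 J/(mol·K).
n = 4.229×10^-5 mol
4.229×10^-5 mol × (1 mmol / 0.001000 mol) = 0.04229 mmol

0.0423 mmol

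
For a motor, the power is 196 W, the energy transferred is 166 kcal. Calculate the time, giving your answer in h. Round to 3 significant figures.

Rearranging: t = W/P.
P = 196 W; W = 166 kcal = 6.945×10^5 J.
t = 3544 s
3544 s × (1 h / 3600 s) = 0.9843 h

0.984 h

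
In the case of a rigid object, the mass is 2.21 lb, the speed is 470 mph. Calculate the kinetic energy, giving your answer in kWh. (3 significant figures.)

0.00615 kWh

KE is given directly by: KE = ½mv².
m = 2.21 lb = 1.002 kg; v = 470 mph = 210.1 m/s.
KE = 22127 J
22127 J × (1 kWh / 3.600×10^6 J) = 0.006146 kWh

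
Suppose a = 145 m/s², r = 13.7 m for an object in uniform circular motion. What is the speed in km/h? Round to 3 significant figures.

Rearranging a = v²/r for v: v = √(a·r).
a = 145 m/s²; r = 13.7 m.
v = 44.57 m/s
44.57 m/s × (1 km/h / 0.2778 m/s) = 160.5 km/h

160 km/h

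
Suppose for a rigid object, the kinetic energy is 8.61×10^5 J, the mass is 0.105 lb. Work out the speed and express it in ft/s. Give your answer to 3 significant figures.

19700 ft/s

Rearranging: v = √(2·KE/m).
KE = 8.61×10^5 J; m = 0.105 lb = 0.04763 kg.
v = 6013 m/s
6013 m/s × (1 ft/s / 0.3048 m/s) = 19728 ft/s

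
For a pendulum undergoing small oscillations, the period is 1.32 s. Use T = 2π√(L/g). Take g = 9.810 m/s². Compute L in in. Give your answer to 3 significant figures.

17.0 in

Rearranging T = 2π√(L/g) for L: L = g·(T/2π)².
T = 1.32 s; g = 9.810 m/s².
L = 0.4330 m
0.4330 m × (1 in / 0.02540 m) = 17.05 in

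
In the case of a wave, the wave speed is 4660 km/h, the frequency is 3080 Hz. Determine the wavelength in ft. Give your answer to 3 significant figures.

1.38 ft

Rearranging: λ = v/f.
v = 4660 km/h = 1294 m/s; f = 3080 Hz.
λ = 0.4203 m
0.4203 m × (1 ft / 0.3048 m) = 1.379 ft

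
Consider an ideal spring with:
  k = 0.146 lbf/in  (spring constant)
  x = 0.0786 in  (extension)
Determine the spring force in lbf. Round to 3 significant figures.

0.0115 lbf

Directly: F = kx.
k = 0.146 lbf/in = 25.57 N/m; x = 0.0786 in = 0.001996 m.
F = 0.05105 N  (the unit combination reduces to kg·m/s² = N)
0.05105 N × (1 lbf / 4.448 N) = 0.01148 lbf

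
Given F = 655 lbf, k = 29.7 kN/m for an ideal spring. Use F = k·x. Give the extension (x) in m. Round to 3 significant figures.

0.0981 m

From Hooke's law: x = F/k.
F = 655 lbf = 2914 N; k = 29.7 kN/m = 29700 N/m.
x = 0.09810 m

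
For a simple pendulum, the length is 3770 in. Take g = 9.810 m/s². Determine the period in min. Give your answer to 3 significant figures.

T is given directly by: T = 2π√(L/g).
L = 3770 in = 95.76 m; g = 9.810 m/s².
T = 19.63 s
19.63 s × (1 min / 60.00 s) = 0.3272 min

0.327 min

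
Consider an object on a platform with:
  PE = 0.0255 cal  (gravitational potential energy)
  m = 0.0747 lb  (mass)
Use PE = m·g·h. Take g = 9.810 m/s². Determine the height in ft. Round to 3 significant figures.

Rearranging: h = PE/(m·g).
PE = 0.0255 cal = 0.1067 J; m = 0.0747 lb = 0.03388 kg; g = 9.810 m/s².
h = 0.3210 m
0.3210 m × (1 ft / 0.3048 m) = 1.053 ft

1.05 ft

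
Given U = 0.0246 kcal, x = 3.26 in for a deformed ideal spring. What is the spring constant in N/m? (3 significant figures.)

Rearranging U = ½k·x² for k: k = 2U/x².
U = 0.0246 kcal = 102.9 J; x = 3.26 in = 0.08280 m.
k = 30023 N/m

30000 N/m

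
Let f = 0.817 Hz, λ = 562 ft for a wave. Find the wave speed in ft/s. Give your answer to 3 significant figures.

459 ft/s

Directly: v = fλ.
f = 0.817 Hz; λ = 562 ft = 171.3 m.
v = 140.0 m/s
140.0 m/s × (1 ft/s / 0.3048 m/s) = 459.2 ft/s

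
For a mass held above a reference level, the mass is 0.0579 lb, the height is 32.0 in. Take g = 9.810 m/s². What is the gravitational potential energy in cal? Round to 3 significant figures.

PE is given directly by: PE = mgh.
m = 0.0579 lb = 0.02626 kg; h = 32.0 in = 0.8128 m; g = 9.810 m/s².
PE = 0.2094 J
0.2094 J × (1 cal / 4.184 J) = 0.05005 cal

0.0501 cal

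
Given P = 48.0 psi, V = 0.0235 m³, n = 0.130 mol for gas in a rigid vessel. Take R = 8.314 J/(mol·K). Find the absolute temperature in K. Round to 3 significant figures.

Solving PV = nRT for T: T = PV/(nR).
P = 48.0 psi = 3.309×10^5 Pa; V = 0.0235 m³; n = 0.130 mol; R = 8.314 J/(mol·K).
T = 7196 K

7200 K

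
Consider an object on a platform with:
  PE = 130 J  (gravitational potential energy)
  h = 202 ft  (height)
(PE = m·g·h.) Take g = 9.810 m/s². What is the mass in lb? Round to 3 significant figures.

Solving PE = m·g·h for m: m = PE/(g·h).
PE = 130 J; h = 202 ft = 61.57 m; g = 9.810 m/s².
m = 0.2152 kg
0.2152 kg × (1 lb / 0.4536 kg) = 0.4745 lb

0.475 lb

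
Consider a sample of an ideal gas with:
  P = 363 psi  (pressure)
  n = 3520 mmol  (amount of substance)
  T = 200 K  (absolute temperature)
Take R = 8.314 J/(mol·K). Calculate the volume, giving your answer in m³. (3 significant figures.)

From the ideal-gas law: V = nRT/P.
P = 363 psi = 2.503×10^6 Pa; n = 3520 mmol = 3.520 mol; T = 200 K; R = 8.314 J/(mol·K).
V = 0.002339 m³

0.00234 m³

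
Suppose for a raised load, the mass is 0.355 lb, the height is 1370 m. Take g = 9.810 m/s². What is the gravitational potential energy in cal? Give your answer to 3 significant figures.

517 cal

PE is given directly by: PE = mgh.
m = 0.355 lb = 0.1610 kg; h = 1370 m; g = 9.810 m/s².
PE = 2164 J
2164 J × (1 cal / 4.184 J) = 517.2 cal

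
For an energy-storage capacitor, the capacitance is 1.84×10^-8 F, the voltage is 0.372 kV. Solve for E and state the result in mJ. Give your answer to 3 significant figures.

1.27 mJ

Directly: E = ½CV².
C = 1.84×10^-8 F; V = 0.372 kV = 372.0 V.
E = 0.001273 J
0.001273 J × (1 mJ / 0.001000 J) = 1.273 mJ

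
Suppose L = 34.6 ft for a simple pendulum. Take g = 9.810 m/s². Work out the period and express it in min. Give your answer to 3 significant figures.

T is given directly by: T = 2π√(L/g).
L = 34.6 ft = 10.55 m; g = 9.810 m/s².
T = 6.515 s
6.515 s × (1 min / 60.00 s) = 0.1086 min

0.109 min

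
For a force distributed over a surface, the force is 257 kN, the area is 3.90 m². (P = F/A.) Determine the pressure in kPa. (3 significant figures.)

P is given directly by: P = F/A.
F = 257 kN = 2.570×10^5 N; A = 3.90 m².
P = 65897 Pa  (the unit combination reduces to kg/(m·s²) = Pa)
65897 Pa × (1 kPa / 1000 Pa) = 65.90 kPa

65.9 kPa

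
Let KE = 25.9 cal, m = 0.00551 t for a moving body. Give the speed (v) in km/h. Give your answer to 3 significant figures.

22.6 km/h

Solving KE = ½mv² for v: v = √(2·KE/m).
KE = 25.9 cal = 108.4 J; m = 0.00551 t = 5.510 kg.
v = 6.272 m/s
6.272 m/s × (1 km/h / 0.2778 m/s) = 22.58 km/h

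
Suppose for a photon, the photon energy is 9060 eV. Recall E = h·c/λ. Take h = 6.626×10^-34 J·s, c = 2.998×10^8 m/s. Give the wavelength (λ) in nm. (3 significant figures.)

Solving E = h·c/λ for λ: λ = hc/E.
E = 9060 eV = 1.452×10^-15 J; h = 6.626×10^-34 J·s; c = 2.998×10^8 m/s.
λ = 1.368×10^-10 m
1.368×10^-10 m × (1 nm / 1.000×10^-9 m) = 0.1368 nm

0.137 nm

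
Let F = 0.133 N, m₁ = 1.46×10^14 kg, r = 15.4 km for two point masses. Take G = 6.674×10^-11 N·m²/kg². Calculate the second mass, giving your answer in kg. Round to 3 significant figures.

Rearranging F = G·m₁·m₂/r² for m₂: m₂ = F·r²/(G·m₁).
F = 0.133 N; m₁ = 1.46×10^14 kg; r = 15.4 km = 15400 m; G = 6.674×10^-11 N·m²/kg².
m₂ = 3237 kg

3240 kg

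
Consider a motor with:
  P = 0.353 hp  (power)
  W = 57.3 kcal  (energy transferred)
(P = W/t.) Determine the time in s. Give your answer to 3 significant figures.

911 s

Rearranging P = W/t for t: t = W/P.
P = 0.353 hp = 263.2 W; W = 57.3 kcal = 2.397×10^5 J.
t = 910.8 s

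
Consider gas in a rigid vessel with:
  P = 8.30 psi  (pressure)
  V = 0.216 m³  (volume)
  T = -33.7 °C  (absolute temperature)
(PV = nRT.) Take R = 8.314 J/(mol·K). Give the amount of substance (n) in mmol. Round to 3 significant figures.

From the ideal-gas law: n = PV/(RT).
P = 8.30 psi = 57226 Pa; V = 0.216 m³; T = -33.7 °C = 239.4 K; R = 8.314 J/(mol·K).
n = 6.209 mol
6.209 mol × (1 mmol / 0.001000 mol) = 6209 mmol

6210 mmol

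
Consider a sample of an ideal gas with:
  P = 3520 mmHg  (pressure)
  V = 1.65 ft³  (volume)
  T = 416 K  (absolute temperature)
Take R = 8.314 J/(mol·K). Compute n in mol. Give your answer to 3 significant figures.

From the ideal-gas law: n = PV/(RT).
P = 3520 mmHg = 4.693×10^5 Pa; V = 1.65 ft³ = 0.04672 m³; T = 416 K; R = 8.314 J/(mol·K).
n = 6.340 mol

6.34 mol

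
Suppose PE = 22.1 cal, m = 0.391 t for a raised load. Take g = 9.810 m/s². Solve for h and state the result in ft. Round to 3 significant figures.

0.0791 ft

Rearranging PE = m·g·h for h: h = PE/(m·g).
PE = 22.1 cal = 92.47 J; m = 0.391 t = 391.0 kg; g = 9.810 m/s².
h = 0.02411 m
0.02411 m × (1 ft / 0.3048 m) = 0.07909 ft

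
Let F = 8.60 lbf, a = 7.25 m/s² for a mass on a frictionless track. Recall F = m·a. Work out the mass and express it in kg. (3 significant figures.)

5.28 kg

Solving F = m·a for m: m = F/a.
F = 8.60 lbf = 38.25 N; a = 7.25 m/s².
m = 5.277 kg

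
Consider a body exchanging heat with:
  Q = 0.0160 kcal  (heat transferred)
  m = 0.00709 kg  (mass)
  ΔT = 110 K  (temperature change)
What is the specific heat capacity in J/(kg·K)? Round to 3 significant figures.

Rearranging Q = m·c·ΔT for c: c = Q/(m·ΔT).
Q = 0.0160 kcal = 66.94 J; m = 0.00709 kg; ΔT = 110 K.
c = 85.84 J/(kg·K)

85.8 J/(kg·K)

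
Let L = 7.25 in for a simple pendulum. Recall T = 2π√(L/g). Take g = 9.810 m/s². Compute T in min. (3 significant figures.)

0.0143 min

Directly: T = 2π√(L/g).
L = 7.25 in = 0.1841 m; g = 9.810 m/s².
T = 0.8609 s
0.8609 s × (1 min / 60.00 s) = 0.01435 min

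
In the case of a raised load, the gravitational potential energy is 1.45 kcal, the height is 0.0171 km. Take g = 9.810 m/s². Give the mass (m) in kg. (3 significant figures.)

36.2 kg

Rearranging PE = m·g·h for m: m = PE/(g·h).
PE = 1.45 kcal = 6067 J; h = 0.0171 km = 17.10 m; g = 9.810 m/s².
m = 36.17 kg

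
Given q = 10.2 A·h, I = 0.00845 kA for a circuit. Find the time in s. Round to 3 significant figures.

Solving q = I·t for t: t = q/I.
q = 10.2 A·h = 36720 C; I = 0.00845 kA = 8.450 A.
t = 4346 s

4350 s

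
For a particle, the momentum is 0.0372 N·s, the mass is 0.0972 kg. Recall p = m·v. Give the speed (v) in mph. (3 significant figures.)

0.856 mph

Solving p = m·v for v: v = p/m.
p = 0.0372 N·s = 0.03720 kg·m/s; m = 0.0972 kg.
v = 0.3827 m/s
0.3827 m/s × (1 mph / 0.4470 m/s) = 0.8561 mph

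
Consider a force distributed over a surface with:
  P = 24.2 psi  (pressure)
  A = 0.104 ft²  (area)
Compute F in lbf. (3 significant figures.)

Rearranging P = F/A for F: F = P·A.
P = 24.2 psi = 1.669×10^5 Pa; A = 0.104 ft² = 0.009662 m².
F = 1612 N
1612 N × (1 lbf / 4.448 N) = 362.4 lbf

362 lbf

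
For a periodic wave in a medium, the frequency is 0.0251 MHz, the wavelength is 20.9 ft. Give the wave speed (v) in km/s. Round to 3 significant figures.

160 km/s

Directly: v = fλ.
f = 0.0251 MHz = 25100 Hz; λ = 20.9 ft = 6.370 m.
v = 1.599×10^5 m/s
1.599×10^5 m/s × (1 km/s / 1000 m/s) = 159.9 km/s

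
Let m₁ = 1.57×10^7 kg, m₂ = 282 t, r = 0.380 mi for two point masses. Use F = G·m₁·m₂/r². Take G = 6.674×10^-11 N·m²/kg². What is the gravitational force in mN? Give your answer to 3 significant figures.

From Newton's law of gravitation: F = Gm₁m₂/r².
m₁ = 1.57×10^7 kg; m₂ = 282 t = 2.820×10^5 kg; r = 0.380 mi = 611.6 m; G = 6.674×10^-11 N·m²/kg².
F = 7.901×10^-4 N
7.901×10^-4 N × (1 mN / 0.001000 N) = 0.7901 mN

0.790 mN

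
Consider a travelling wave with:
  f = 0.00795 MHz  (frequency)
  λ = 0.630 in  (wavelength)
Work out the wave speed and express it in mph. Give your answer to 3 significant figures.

285 mph

v is given directly by: v = fλ.
f = 0.00795 MHz = 7950 Hz; λ = 0.630 in = 0.01600 m.
v = 127.2 m/s
127.2 m/s × (1 mph / 0.4470 m/s) = 284.6 mph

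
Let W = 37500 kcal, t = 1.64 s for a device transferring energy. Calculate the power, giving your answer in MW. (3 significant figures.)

95.7 MW

P is given directly by: P = W/t.
W = 37500 kcal = 1.569×10^8 J; t = 1.64 s.
P = 9.567×10^7 W
9.567×10^7 W × (1 MW / 1.000×10^6 W) = 95.67 MW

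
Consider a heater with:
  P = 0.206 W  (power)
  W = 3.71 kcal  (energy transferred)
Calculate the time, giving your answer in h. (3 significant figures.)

20.9 h

Rearranging P = W/t for t: t = W/P.
P = 0.206 W; W = 3.71 kcal = 15523 J.
t = 75353 s
75353 s × (1 h / 3600 s) = 20.93 h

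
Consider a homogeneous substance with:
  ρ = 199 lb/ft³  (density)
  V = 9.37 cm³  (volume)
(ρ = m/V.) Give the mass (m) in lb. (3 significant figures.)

0.0658 lb

Rearranging: m = ρV.
ρ = 199 lb/ft³ = 3188 kg/m³; V = 9.37 cm³ = 9.370×10^-6 m³.
m = 0.02987 kg
0.02987 kg × (1 lb / 0.4536 kg) = 0.06585 lb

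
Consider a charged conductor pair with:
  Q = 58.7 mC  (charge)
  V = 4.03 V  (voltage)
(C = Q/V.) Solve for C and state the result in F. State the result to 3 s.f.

0.0146 F

C is given directly by: C = Q/V.
Q = 58.7 mC = 0.05870 C; V = 4.03 V.
C = 0.01457 F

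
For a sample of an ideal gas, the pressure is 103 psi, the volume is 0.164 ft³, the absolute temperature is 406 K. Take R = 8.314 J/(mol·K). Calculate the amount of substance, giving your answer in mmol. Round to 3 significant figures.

977 mmol

From the ideal-gas law: n = PV/(RT).
P = 103 psi = 7.102×10^5 Pa; V = 0.164 ft³ = 0.004644 m³; T = 406 K; R = 8.314 J/(mol·K).
n = 0.9770 mol
0.9770 mol × (1 mmol / 0.001000 mol) = 977.0 mmol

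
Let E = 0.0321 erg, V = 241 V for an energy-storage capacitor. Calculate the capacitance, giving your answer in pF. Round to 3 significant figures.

Rearranging E = ½C·V² for C: C = 2E/V².
E = 0.0321 erg = 3.210×10^-9 J; V = 241 V.
C = 1.105×10^-13 F
1.105×10^-13 F × (1 pF / 1.000×10^-12 F) = 0.1105 pF

0.111 pF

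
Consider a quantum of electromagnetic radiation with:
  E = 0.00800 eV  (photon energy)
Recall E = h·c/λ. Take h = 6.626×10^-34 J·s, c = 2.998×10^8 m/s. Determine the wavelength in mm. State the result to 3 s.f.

Rearranging: λ = hc/E.
E = 0.00800 eV = 1.282×10^-21 J; h = 6.626×10^-34 J·s; c = 2.998×10^8 m/s.
λ = 1.550×10^-4 m
1.550×10^-4 m × (1 mm / 0.001000 m) = 0.1550 mm

0.155 mm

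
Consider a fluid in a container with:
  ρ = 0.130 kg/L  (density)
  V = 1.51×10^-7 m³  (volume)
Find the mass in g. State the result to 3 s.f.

0.0196 g

Rearranging: m = ρV.
ρ = 0.130 kg/L = 130.0 kg/m³; V = 1.51×10^-7 m³.
m = 1.963×10^-5 kg
1.963×10^-5 kg × (1 g / 0.001000 kg) = 0.01963 g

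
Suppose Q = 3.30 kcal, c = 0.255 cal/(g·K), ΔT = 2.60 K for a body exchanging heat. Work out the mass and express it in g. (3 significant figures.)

4980 g

Rearranging Q = m·c·ΔT for m: m = Q/(c·ΔT).
Q = 3.30 kcal = 13807 J; c = 0.255 cal/(g·K) = 1067 J/(kg·K); ΔT = 2.60 K.
m = 4.977 kg
4.977 kg × (1 g / 0.001000 kg) = 4977 g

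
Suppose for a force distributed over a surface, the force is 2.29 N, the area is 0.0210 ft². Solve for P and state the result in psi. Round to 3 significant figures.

0.170 psi

Directly: P = F/A.
F = 2.29 N; A = 0.0210 ft² = 0.001951 m².
P = 1174 Pa  (the unit combination reduces to kg/(m·s²) = Pa)
1174 Pa × (1 psi / 6895 Pa) = 0.1702 psi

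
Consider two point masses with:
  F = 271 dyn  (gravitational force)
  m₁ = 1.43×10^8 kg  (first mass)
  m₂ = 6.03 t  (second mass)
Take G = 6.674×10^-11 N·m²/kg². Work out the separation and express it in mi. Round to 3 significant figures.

From Newton's law of gravitation: r = √(G·m₁m₂/F).
F = 271 dyn = 0.002710 N; m₁ = 1.43×10^8 kg; m₂ = 6.03 t = 6030 kg; G = 6.674×10^-11 N·m²/kg².
r = 145.7 m
145.7 m × (1 mi / 1609 m) = 0.09055 mi

0.0905 mi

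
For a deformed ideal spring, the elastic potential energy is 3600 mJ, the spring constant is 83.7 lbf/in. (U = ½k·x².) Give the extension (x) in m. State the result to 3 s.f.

Rearranging: x = √(2U/k).
U = 3600 mJ = 3.600 J; k = 83.7 lbf/in = 14658 N/m.
x = 0.02216 m

0.0222 m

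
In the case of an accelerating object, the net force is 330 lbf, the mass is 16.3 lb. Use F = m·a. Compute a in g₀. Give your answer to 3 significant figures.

20.2 g₀

Solving F = m·a for a: a = F/m.
F = 330 lbf = 1468 N; m = 16.3 lb = 7.394 kg.
a = 198.5 m/s²
198.5 m/s² × (1 g₀ / 9.807 m/s²) = 20.25 g₀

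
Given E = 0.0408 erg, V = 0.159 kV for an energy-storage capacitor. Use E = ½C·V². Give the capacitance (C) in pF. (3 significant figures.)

0.323 pF

Solving E = ½C·V² for C: C = 2E/V².
E = 0.0408 erg = 4.080×10^-9 J; V = 0.159 kV = 159.0 V.
C = 3.228×10^-13 F
3.228×10^-13 F × (1 pF / 1.000×10^-12 F) = 0.3228 pF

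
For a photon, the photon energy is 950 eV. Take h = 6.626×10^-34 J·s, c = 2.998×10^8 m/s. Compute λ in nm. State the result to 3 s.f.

1.31 nm

Solving E = h·c/λ for λ: λ = hc/E.
E = 950 eV = 1.522×10^-16 J; h = 6.626×10^-34 J·s; c = 2.998×10^8 m/s.
λ = 1.305×10^-9 m
1.305×10^-9 m × (1 nm / 1.000×10^-9 m) = 1.305 nm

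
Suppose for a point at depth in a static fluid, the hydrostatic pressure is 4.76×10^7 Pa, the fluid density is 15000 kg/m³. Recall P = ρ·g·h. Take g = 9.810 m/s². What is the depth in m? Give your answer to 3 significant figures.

323 m

Rearranging P = ρ·g·h for h: h = P/(ρ·g).
P = 4.76×10^7 Pa; ρ = 15000 kg/m³; g = 9.810 m/s².
h = 323.5 m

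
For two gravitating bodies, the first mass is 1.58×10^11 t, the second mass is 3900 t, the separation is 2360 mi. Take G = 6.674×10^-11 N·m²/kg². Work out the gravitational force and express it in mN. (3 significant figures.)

From Newton's law of gravitation: F = Gm₁m₂/r².
m₁ = 1.58×10^11 t = 1.580×10^14 kg; m₂ = 3900 t = 3.900×10^6 kg; r = 2360 mi = 3.798×10^6 m; G = 6.674×10^-11 N·m²/kg².
F = 0.002851 N  (the unit combination reduces to kg·m/s² = N)
0.002851 N × (1 mN / 0.001000 N) = 2.851 mN

2.85 mN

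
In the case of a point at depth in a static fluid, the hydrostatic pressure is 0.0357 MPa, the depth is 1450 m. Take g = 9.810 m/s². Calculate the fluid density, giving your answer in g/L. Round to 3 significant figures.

2.51 g/L

Rearranging P = ρ·g·h for ρ: ρ = P/(g·h).
P = 0.0357 MPa = 35700 Pa; h = 1450 m; g = 9.810 m/s².
ρ = 2.510 kg/m³
Since 1 g/L = 1 kg/m³, 2.510 g/L.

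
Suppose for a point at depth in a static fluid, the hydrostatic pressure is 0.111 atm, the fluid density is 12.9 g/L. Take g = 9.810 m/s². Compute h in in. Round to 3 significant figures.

3500 in

Rearranging: h = P/(ρ·g).
P = 0.111 atm = 11247 Pa; ρ = 12.9 g/L = 12.90 kg/m³; g = 9.810 m/s².
h = 88.88 m
88.88 m × (1 in / 0.02540 m) = 3499 in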